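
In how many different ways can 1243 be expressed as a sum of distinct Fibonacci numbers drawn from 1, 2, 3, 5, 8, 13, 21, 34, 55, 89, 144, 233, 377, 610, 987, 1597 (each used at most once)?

18

1243 = 987+233+21+2 = 987+233+13+8+2 = 987+144+89+21+2 = 610+377+233+21+2 = … (14 more), for 18 in all.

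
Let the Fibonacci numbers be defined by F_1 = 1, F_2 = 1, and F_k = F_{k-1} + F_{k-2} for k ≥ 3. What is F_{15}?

Iterating the recurrence up to F_{11} = 89 and F_{10} = 55:
F_{12} = F_{11} + F_{10} = 89 + 55 = 144
F_{13} = F_{12} + F_{11} = 144 + 89 = 233
F_{14} = F_{13} + F_{12} = 233 + 144 = 377
F_{15} = F_{14} + F_{13} = 377 + 233 = 610

610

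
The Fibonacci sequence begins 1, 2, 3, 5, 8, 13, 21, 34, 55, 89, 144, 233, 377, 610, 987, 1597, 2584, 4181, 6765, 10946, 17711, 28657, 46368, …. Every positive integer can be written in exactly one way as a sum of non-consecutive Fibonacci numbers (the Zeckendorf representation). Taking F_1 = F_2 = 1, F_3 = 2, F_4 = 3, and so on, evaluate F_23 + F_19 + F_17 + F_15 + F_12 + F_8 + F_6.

F_23 + F_19 + F_17 + F_15 + F_12 + F_8 + F_6 = 28657 + 4181 + 1597 + 610 + 144 + 21 + 8 = 35218.

35218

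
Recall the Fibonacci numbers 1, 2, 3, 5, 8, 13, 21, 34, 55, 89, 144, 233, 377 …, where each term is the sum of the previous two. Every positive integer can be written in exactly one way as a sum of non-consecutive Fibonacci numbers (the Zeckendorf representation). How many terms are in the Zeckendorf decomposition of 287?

5

Greedily peel off the largest Fibonacci term at each step:
287: greatest Fibonacci not exceeding it is 233, leaving 54
54: greatest Fibonacci not exceeding it is 34, leaving 20
20: greatest Fibonacci not exceeding it is 13, leaving 7
7: greatest Fibonacci not exceeding it is 5, leaving 2
2: greatest Fibonacci not exceeding it is 2, leaving 0
287 = 233 + 34 + 13 + 5 + 2, which has 5 terms.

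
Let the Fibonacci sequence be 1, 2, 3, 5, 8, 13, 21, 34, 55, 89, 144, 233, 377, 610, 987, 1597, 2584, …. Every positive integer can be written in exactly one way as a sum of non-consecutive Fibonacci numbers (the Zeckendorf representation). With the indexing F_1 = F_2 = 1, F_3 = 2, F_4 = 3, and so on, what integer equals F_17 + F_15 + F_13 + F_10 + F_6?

F_17 + F_15 + F_13 + F_10 + F_6 = 1597 + 610 + 233 + 55 + 8 = 2503.

2503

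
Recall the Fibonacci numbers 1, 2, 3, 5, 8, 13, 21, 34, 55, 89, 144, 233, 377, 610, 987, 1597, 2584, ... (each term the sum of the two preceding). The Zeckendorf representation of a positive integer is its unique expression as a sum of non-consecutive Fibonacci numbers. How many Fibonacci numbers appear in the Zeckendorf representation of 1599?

2

1599: greatest Fibonacci not exceeding it is 1597, leaving 2
2: greatest Fibonacci not exceeding it is 2, leaving 0
1599 = 1597 + 2, which has 2 terms.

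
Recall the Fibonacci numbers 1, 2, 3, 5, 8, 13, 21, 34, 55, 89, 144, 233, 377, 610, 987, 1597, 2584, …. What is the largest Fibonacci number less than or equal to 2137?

1597

1597 ≤ 2137 < 2584, so the largest Fibonacci number not exceeding 2137 is 1597.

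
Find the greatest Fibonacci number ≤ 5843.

4181 ≤ 5843 < 6765, so the largest Fibonacci number not exceeding 5843 is 4181.

4181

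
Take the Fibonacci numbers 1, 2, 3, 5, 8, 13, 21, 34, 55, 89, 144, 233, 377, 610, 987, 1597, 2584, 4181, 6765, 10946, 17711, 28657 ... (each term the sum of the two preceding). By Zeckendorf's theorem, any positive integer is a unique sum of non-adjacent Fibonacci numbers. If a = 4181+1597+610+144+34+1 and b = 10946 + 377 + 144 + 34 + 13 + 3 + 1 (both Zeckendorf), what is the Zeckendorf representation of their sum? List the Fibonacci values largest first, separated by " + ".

The two numbers are 6567 and 11518, so their sum is 18085.
18085: greatest Fibonacci not exceeding it is 17711, leaving 374
374: greatest Fibonacci not exceeding it is 233, leaving 141
141: greatest Fibonacci not exceeding it is 89, leaving 52
52: greatest Fibonacci not exceeding it is 34, leaving 18
18: greatest Fibonacci not exceeding it is 13, leaving 5
5: greatest Fibonacci not exceeding it is 5, leaving 0

17711 + 233 + 89 + 34 + 13 + 5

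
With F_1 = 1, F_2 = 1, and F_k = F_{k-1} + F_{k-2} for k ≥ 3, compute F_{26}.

121393

Iterating the recurrence up to F_{19} = 4181 and F_{18} = 2584:
F_{20} = F_{19} + F_{18} = 4181 + 2584 = 6765
F_{21} = F_{20} + F_{19} = 6765 + 4181 = 10946
F_{22} = F_{21} + F_{20} = 10946 + 6765 = 17711
F_{23} = F_{22} + F_{21} = 17711 + 10946 = 28657
F_{24} = F_{23} + F_{22} = 28657 + 17711 = 46368
F_{25} = F_{24} + F_{23} = 46368 + 28657 = 75025
F_{26} = F_{25} + F_{24} = 75025 + 46368 = 121393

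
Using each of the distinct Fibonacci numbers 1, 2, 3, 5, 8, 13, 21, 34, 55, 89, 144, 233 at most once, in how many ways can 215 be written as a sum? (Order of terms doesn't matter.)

Each representation comes from the Zeckendorf form by replacing some F_k with F_{k−1} + F_{k−2} where possible.
215 = 144+55+13+3 = 144+55+13+2+1 = 144+55+8+5+3 = … (9 more), for 12 in all.

12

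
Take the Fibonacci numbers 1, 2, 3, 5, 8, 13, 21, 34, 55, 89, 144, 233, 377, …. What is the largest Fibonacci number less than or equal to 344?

233 ≤ 344 < 377, so the largest Fibonacci number not exceeding 344 is 233.

233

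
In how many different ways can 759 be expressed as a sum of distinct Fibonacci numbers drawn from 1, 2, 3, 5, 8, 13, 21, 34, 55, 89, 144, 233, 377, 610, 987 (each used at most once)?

759 = 610+144+5 = 610+144+3+2 = 610+89+55+5 = 377+233+144+5 = 610+89+55+3+2 = … (11 more), for 16 in all.

16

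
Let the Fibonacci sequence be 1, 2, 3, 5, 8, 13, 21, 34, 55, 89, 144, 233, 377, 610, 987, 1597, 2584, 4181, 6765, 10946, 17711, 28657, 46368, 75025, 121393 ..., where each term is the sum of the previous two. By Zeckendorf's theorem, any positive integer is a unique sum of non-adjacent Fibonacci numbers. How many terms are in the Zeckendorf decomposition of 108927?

7

take 75025 (≤ 108927); 108927 − 75025 = 33902
take 28657 (≤ 33902); 33902 − 28657 = 5245
take 4181 (≤ 5245); 5245 − 4181 = 1064
take 987 (≤ 1064); 1064 − 987 = 77
take 55 (≤ 77); 77 − 55 = 22
take 21 (≤ 22); 22 − 21 = 1
take 1 (≤ 1); 1 − 1 = 0
108927 = 75025 + 28657 + 4181 + 987 + 55 + 21 + 1, which has 7 terms.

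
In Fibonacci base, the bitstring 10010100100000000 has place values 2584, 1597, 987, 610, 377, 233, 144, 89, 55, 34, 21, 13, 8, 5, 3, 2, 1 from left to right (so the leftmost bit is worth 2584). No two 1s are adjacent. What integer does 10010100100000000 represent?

3482

Summing the place values of the 1 bits: 2584 + 610 + 233 + 55 = 3482.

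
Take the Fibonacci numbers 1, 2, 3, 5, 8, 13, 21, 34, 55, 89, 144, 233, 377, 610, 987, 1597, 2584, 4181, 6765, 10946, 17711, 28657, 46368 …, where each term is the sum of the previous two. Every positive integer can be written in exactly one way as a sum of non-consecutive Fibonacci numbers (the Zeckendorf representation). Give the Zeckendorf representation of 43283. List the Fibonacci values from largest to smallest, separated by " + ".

28657 + 10946 + 2584 + 987 + 89 + 13 + 5 + 2

Greedy algorithm:
28657 ≤ 43283 < 46368, so take 28657; remainder 14626
10946 ≤ 14626 < 17711, so take 10946; remainder 3680
2584 ≤ 3680 < 4181, so take 2584; remainder 1096
987 ≤ 1096 < 1597, so take 987; remainder 109
89 ≤ 109 < 144, so take 89; remainder 20
13 ≤ 20 < 21, so take 13; remainder 7
5 ≤ 7 < 8, so take 5; remainder 2
2 ≤ 2 < 3, so take 2; remainder 0
So 43283 = 28657 + 10946 + 2584 + 987 + 89 + 13 + 5 + 2, with no two terms consecutive in the sequence.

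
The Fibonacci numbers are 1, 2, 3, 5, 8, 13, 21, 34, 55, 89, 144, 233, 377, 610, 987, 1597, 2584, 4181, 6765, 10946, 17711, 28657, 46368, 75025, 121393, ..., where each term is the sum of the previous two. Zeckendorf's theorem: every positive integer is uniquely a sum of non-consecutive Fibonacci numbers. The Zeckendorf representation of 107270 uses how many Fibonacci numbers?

Repeatedly subtract the largest Fibonacci number that fits:
107270: greatest Fibonacci not exceeding it is 75025, leaving 32245
32245: greatest Fibonacci not exceeding it is 28657, leaving 3588
3588: greatest Fibonacci not exceeding it is 2584, leaving 1004
1004: greatest Fibonacci not exceeding it is 987, leaving 17
17: greatest Fibonacci not exceeding it is 13, leaving 4
4: greatest Fibonacci not exceeding it is 3, leaving 1
1: greatest Fibonacci not exceeding it is 1, leaving 0
107270 = 75025 + 28657 + 2584 + 987 + 13 + 3 + 1, which has 7 terms.

7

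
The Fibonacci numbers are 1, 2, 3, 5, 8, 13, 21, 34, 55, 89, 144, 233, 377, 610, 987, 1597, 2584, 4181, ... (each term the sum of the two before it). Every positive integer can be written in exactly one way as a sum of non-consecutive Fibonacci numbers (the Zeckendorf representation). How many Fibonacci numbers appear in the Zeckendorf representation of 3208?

3208 − 2584 = 624
624 − 610 = 14
14 − 13 = 1
1 − 1 = 0
3208 = 2584 + 610 + 13 + 1, which has 4 terms.

4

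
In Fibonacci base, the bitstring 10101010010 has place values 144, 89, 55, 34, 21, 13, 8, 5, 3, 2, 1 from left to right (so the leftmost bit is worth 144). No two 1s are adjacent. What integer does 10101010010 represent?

230

Summing the place values of the 1 bits: 144 + 55 + 21 + 8 + 2 = 230.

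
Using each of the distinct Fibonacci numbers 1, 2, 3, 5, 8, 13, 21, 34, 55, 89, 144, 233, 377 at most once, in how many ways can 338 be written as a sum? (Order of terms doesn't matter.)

Starting from the Zeckendorf form and repeatedly splitting a term F_k into F_{k−1} + F_{k−2} (when neither is already used) reaches every representation.
338 = 233+89+13+3 = 233+89+13+2+1 = 233+89+8+5+3 = 233+55+34+13+3 = 233+89+8+5+2+1 = … (11 more), for 16 in all.

16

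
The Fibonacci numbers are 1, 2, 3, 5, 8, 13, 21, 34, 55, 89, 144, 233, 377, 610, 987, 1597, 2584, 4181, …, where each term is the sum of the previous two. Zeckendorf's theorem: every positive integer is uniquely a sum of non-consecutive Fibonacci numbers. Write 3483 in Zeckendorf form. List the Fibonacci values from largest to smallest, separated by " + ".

2584 + 610 + 233 + 55 + 1

Repeatedly subtract the largest Fibonacci number that fits:
3483: greatest Fibonacci not exceeding it is 2584, leaving 899
899: greatest Fibonacci not exceeding it is 610, leaving 289
289: greatest Fibonacci not exceeding it is 233, leaving 56
56: greatest Fibonacci not exceeding it is 55, leaving 1
1: greatest Fibonacci not exceeding it is 1, leaving 0
So 3483 = 2584 + 610 + 233 + 55 + 1, with no two terms consecutive in the sequence.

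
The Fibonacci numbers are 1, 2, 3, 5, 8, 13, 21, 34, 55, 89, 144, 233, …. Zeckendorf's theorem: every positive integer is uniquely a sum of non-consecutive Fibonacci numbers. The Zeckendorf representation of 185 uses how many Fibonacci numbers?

Greedy algorithm:
185 − 144 = 41
41 − 34 = 7
7 − 5 = 2
2 − 2 = 0
185 = 144 + 34 + 5 + 2, which has 4 terms.

4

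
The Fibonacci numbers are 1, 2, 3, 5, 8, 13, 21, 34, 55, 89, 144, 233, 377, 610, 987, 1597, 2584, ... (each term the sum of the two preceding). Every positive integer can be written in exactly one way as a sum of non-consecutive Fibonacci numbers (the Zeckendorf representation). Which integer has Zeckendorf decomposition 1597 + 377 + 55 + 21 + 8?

1597 + 377 + 55 + 21 + 8 = 2058.

2058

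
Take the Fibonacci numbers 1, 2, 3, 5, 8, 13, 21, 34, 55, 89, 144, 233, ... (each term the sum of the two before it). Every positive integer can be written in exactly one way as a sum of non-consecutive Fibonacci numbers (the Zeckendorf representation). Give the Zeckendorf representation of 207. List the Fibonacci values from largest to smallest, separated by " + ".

Greedy algorithm:
subtract 144 from 207: 63 remains
subtract 55 from 63: 8 remains
subtract 8 from 8: 0 remains
So 207 = 144 + 55 + 8, with no two terms consecutive in the sequence.

144 + 55 + 8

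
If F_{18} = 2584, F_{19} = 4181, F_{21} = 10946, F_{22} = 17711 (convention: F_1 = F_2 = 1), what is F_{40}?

102334155

By the addition formula F_{m+n} = F_m F_{n+1} + F_{m−1} F_n with m=19, n=21: F_{40} = 4181·17711 + 2584·10946 = 74049691 + 28284464 = 102334155.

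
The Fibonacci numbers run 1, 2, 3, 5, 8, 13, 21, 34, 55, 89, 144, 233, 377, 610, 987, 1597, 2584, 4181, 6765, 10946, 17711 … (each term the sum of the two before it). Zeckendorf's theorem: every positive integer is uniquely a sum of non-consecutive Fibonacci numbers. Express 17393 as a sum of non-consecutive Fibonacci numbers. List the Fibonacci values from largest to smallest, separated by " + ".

Greedily peel off the largest Fibonacci term at each step:
17393 − 10946 = 6447
6447 − 4181 = 2266
2266 − 1597 = 669
669 − 610 = 59
59 − 55 = 4
4 − 3 = 1
1 − 1 = 0
So 17393 = 10946 + 4181 + 1597 + 610 + 55 + 3 + 1, with no two terms consecutive in the sequence.

10946 + 4181 + 1597 + 610 + 55 + 3 + 1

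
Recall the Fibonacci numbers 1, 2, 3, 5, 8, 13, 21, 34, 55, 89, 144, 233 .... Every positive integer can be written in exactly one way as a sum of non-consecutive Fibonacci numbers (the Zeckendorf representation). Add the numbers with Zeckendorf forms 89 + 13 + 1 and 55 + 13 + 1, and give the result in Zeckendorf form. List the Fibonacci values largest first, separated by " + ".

The two numbers are 103 and 69, so their sum is 172.
Repeatedly subtract the largest Fibonacci number that fits:
largest Fibonacci ≤ 172 is 144; 172 − 144 = 28
largest Fibonacci ≤ 28 is 21; 28 − 21 = 7
largest Fibonacci ≤ 7 is 5; 7 − 5 = 2
largest Fibonacci ≤ 2 is 2; 2 − 2 = 0

144 + 21 + 5 + 2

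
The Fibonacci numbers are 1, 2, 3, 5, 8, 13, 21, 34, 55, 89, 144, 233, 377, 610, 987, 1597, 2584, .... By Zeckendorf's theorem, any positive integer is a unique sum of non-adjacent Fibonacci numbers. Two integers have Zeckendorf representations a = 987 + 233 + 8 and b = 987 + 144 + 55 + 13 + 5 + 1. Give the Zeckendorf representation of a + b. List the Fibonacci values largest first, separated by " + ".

The two numbers are 1228 and 1205, so their sum is 2433.
Greedy algorithm:
2433 − 1597 = 836
836 − 610 = 226
226 − 144 = 82
82 − 55 = 27
27 − 21 = 6
6 − 5 = 1
1 − 1 = 0

1597 + 610 + 144 + 55 + 21 + 5 + 1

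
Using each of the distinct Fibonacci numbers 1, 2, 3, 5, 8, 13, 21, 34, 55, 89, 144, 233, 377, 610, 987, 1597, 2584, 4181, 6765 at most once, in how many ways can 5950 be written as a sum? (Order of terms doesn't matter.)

25

Starting from the Zeckendorf form and repeatedly splitting a term F_k into F_{k−1} + F_{k−2} (when neither is already used) reaches every representation.
5950 = 4181+1597+144+21+5+2 = 4181+1597+144+13+8+5+2 = 4181+1597+89+55+21+5+2 = 4181+987+610+144+21+5+2 = … (21 more), for 25 in all.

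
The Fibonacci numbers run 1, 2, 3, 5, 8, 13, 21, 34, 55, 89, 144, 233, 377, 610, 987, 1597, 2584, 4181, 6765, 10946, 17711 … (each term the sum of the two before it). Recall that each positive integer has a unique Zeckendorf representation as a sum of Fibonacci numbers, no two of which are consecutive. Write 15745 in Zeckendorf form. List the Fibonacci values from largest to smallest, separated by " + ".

Greedy algorithm:
15745: greatest Fibonacci not exceeding it is 10946, leaving 4799
4799: greatest Fibonacci not exceeding it is 4181, leaving 618
618: greatest Fibonacci not exceeding it is 610, leaving 8
8: greatest Fibonacci not exceeding it is 8, leaving 0
So 15745 = 10946 + 4181 + 610 + 8, with no two terms consecutive in the sequence.

10946 + 4181 + 610 + 8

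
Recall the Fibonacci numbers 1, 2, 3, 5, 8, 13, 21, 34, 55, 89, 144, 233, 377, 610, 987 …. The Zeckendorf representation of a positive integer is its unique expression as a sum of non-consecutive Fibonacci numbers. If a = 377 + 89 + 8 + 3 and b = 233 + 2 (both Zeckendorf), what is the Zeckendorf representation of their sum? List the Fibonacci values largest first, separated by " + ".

The two numbers are 477 and 235, so their sum is 712.
712: greatest Fibonacci not exceeding it is 610, leaving 102
102: greatest Fibonacci not exceeding it is 89, leaving 13
13: greatest Fibonacci not exceeding it is 13, leaving 0

610 + 89 + 13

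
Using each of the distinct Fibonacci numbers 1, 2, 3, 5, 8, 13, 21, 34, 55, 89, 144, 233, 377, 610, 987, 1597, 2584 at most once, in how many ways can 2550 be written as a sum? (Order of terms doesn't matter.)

20

Each representation comes from the Zeckendorf form by replacing some F_k with F_{k−1} + F_{k−2} where possible.
2550 = 1597+610+233+89+21 = 1597+610+233+89+13+8 = 1597+610+233+55+34+21 = 1597+610+233+89+13+5+3 = 1597+610+233+55+34+13+8 = … (15 more), for 20 in all.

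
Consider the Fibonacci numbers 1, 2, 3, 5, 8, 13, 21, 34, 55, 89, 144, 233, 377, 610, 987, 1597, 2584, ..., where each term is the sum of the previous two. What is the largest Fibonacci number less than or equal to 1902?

1597 ≤ 1902 < 2584, so the largest Fibonacci number not exceeding 1902 is 1597.

1597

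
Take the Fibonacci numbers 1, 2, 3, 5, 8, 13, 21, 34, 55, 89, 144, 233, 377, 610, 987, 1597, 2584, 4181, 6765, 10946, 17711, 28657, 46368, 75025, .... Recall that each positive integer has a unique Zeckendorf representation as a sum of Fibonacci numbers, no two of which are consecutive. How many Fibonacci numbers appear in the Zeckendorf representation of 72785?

8

46368 ≤ 72785 < 75025, so take 46368; remainder 26417
17711 ≤ 26417 < 28657, so take 17711; remainder 8706
6765 ≤ 8706 < 10946, so take 6765; remainder 1941
1597 ≤ 1941 < 2584, so take 1597; remainder 344
233 ≤ 344 < 377, so take 233; remainder 111
89 ≤ 111 < 144, so take 89; remainder 22
21 ≤ 22 < 34, so take 21; remainder 1
1 ≤ 1 < 2, so take 1; remainder 0
72785 = 46368 + 17711 + 6765 + 1597 + 233 + 89 + 21 + 1, which has 8 terms.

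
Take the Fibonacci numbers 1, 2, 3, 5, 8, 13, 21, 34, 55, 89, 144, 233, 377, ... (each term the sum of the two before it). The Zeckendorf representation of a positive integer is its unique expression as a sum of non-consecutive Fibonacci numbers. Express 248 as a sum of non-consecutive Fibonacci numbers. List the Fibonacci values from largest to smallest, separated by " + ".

233 + 13 + 2

Greedily peel off the largest Fibonacci term at each step:
248: greatest Fibonacci not exceeding it is 233, leaving 15
15: greatest Fibonacci not exceeding it is 13, leaving 2
2: greatest Fibonacci not exceeding it is 2, leaving 0
So 248 = 233 + 13 + 2, with no two terms consecutive in the sequence.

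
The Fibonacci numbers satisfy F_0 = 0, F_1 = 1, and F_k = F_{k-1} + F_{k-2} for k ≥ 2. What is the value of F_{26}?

121393

Iterating the recurrence up to F_{21} = 10946 and F_{20} = 6765:
F_{22} = F_{21} + F_{20} = 10946 + 6765 = 17711
F_{23} = F_{22} + F_{21} = 17711 + 10946 = 28657
F_{24} = F_{23} + F_{22} = 28657 + 17711 = 46368
F_{25} = F_{24} + F_{23} = 46368 + 28657 = 75025
F_{26} = F_{25} + F_{24} = 75025 + 46368 = 121393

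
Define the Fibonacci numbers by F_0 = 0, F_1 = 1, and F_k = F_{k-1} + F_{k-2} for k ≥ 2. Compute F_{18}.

2584

Iterating the recurrence up to F_{14} = 377 and F_{13} = 233:
F_{15} = F_{14} + F_{13} = 377 + 233 = 610
F_{16} = F_{15} + F_{14} = 610 + 377 = 987
F_{17} = F_{16} + F_{15} = 987 + 610 = 1597
F_{18} = F_{17} + F_{16} = 1597 + 987 = 2584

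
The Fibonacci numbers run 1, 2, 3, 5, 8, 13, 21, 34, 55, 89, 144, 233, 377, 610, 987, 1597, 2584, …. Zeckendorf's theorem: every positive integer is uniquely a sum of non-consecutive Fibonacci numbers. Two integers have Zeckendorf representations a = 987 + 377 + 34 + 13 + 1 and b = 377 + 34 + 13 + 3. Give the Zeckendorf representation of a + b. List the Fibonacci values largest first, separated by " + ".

The two numbers are 1412 and 427, so their sum is 1839.
Greedy algorithm:
1597 ≤ 1839 < 2584, so take 1597; remainder 242
233 ≤ 242 < 377, so take 233; remainder 9
8 ≤ 9 < 13, so take 8; remainder 1
1 ≤ 1 < 2, so take 1; remainder 0

1597 + 233 + 8 + 1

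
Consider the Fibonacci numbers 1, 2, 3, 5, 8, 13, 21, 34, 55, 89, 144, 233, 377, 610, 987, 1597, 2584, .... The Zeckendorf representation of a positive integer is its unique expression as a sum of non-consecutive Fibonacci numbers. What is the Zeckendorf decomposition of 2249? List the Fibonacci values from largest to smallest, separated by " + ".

1597 + 610 + 34 + 8

largest Fibonacci ≤ 2249 is 1597; 2249 − 1597 = 652
largest Fibonacci ≤ 652 is 610; 652 − 610 = 42
largest Fibonacci ≤ 42 is 34; 42 − 34 = 8
largest Fibonacci ≤ 8 is 8; 8 − 8 = 0
So 2249 = 1597 + 610 + 34 + 8, with no two terms consecutive in the sequence.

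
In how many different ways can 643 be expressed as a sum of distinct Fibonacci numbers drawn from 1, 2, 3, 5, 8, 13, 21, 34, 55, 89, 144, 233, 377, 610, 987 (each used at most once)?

Starting from the Zeckendorf form and repeatedly splitting a term F_k into F_{k−1} + F_{k−2} (when neither is already used) reaches every representation.
643 = 610+21+8+3+1 = 377+233+21+8+3+1 = 377+144+89+21+8+3+1 = … (1 more), for 4 in all.

4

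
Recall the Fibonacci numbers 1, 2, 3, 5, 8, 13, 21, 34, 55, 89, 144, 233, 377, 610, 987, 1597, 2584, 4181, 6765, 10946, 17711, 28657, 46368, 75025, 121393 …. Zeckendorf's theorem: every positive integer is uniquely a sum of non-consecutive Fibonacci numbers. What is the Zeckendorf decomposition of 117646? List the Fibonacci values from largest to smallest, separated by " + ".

75025 + 28657 + 10946 + 2584 + 377 + 55 + 2

Repeatedly subtract the largest Fibonacci number that fits:
take 75025 (≤ 117646); 117646 − 75025 = 42621
take 28657 (≤ 42621); 42621 − 28657 = 13964
take 10946 (≤ 13964); 13964 − 10946 = 3018
take 2584 (≤ 3018); 3018 − 2584 = 434
take 377 (≤ 434); 434 − 377 = 57
take 55 (≤ 57); 57 − 55 = 2
take 2 (≤ 2); 2 − 2 = 0
So 117646 = 75025 + 28657 + 10946 + 2584 + 377 + 55 + 2, with no two terms consecutive in the sequence.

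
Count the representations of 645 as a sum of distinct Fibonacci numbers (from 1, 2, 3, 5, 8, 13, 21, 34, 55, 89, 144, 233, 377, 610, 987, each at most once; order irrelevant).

645 = 610+34+1 = 610+21+13+1 = 377+233+34+1 = 610+21+8+5+1 = … (11 more), for 15 in all.

15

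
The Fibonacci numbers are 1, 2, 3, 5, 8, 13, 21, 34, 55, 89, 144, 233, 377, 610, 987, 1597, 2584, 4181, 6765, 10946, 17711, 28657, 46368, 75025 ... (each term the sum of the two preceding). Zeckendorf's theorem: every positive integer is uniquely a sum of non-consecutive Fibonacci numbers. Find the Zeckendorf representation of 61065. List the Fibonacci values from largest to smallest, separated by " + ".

46368 + 10946 + 2584 + 987 + 144 + 34 + 2

Repeatedly subtract the largest Fibonacci number that fits:
largest Fibonacci ≤ 61065 is 46368; 61065 − 46368 = 14697
largest Fibonacci ≤ 14697 is 10946; 14697 − 10946 = 3751
largest Fibonacci ≤ 3751 is 2584; 3751 − 2584 = 1167
largest Fibonacci ≤ 1167 is 987; 1167 − 987 = 180
largest Fibonacci ≤ 180 is 144; 180 − 144 = 36
largest Fibonacci ≤ 36 is 34; 36 − 34 = 2
largest Fibonacci ≤ 2 is 2; 2 − 2 = 0
So 61065 = 46368 + 10946 + 2584 + 987 + 144 + 34 + 2, with no two terms consecutive in the sequence.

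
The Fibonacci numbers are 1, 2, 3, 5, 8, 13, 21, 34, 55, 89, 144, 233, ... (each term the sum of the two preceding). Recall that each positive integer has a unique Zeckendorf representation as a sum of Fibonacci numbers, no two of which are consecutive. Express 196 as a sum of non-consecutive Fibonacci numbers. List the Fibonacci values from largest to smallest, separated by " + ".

144 + 34 + 13 + 5

Greedily peel off the largest Fibonacci term at each step:
subtract 144 from 196: 52 remains
subtract 34 from 52: 18 remains
subtract 13 from 18: 5 remains
subtract 5 from 5: 0 remains
So 196 = 144 + 34 + 13 + 5, with no two terms consecutive in the sequence.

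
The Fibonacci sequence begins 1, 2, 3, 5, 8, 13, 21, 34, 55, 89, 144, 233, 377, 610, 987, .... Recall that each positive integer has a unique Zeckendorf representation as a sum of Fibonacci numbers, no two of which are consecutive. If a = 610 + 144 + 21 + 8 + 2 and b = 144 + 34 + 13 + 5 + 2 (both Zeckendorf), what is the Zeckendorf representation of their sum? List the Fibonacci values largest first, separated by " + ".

The two numbers are 785 and 198, so their sum is 983.
Repeatedly subtract the largest Fibonacci number that fits:
983: greatest Fibonacci not exceeding it is 610, leaving 373
373: greatest Fibonacci not exceeding it is 233, leaving 140
140: greatest Fibonacci not exceeding it is 89, leaving 51
51: greatest Fibonacci not exceeding it is 34, leaving 17
17: greatest Fibonacci not exceeding it is 13, leaving 4
4: greatest Fibonacci not exceeding it is 3, leaving 1
1: greatest Fibonacci not exceeding it is 1, leaving 0

610 + 233 + 89 + 34 + 13 + 3 + 1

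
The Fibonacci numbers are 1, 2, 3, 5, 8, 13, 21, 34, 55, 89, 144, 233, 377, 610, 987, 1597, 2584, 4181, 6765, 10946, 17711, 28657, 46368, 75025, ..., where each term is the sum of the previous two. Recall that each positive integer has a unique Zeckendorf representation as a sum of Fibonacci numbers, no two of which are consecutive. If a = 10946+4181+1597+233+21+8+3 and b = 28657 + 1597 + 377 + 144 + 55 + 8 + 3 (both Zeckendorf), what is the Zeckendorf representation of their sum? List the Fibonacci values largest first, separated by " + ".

46368 + 987 + 377 + 89 + 8 + 1

The two numbers are 16989 and 30841, so their sum is 47830.
Greedy algorithm:
47830: greatest Fibonacci not exceeding it is 46368, leaving 1462
1462: greatest Fibonacci not exceeding it is 987, leaving 475
475: greatest Fibonacci not exceeding it is 377, leaving 98
98: greatest Fibonacci not exceeding it is 89, leaving 9
9: greatest Fibonacci not exceeding it is 8, leaving 1
1: greatest Fibonacci not exceeding it is 1, leaving 0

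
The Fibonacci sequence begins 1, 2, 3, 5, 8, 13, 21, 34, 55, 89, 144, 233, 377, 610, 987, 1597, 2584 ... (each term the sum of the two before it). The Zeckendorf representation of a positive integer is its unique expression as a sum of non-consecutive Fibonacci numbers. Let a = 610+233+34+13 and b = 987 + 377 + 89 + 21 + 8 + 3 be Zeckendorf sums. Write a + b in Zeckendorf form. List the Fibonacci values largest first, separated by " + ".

The two numbers are 890 and 1485, so their sum is 2375.
Repeatedly subtract the largest Fibonacci number that fits:
subtract 1597 from 2375: 778 remains
subtract 610 from 778: 168 remains
subtract 144 from 168: 24 remains
subtract 21 from 24: 3 remains
subtract 3 from 3: 0 remains

1597 + 610 + 144 + 21 + 3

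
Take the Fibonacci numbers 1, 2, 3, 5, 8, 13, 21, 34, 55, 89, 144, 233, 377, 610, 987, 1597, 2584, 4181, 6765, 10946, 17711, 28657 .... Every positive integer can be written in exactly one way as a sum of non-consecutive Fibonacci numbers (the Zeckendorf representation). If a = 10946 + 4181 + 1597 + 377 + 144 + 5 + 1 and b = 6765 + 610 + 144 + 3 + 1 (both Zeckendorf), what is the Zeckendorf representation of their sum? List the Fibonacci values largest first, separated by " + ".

17711 + 6765 + 233 + 55 + 8 + 2

The two numbers are 17251 and 7523, so their sum is 24774.
take 17711 (≤ 24774); 24774 − 17711 = 7063
take 6765 (≤ 7063); 7063 − 6765 = 298
take 233 (≤ 298); 298 − 233 = 65
take 55 (≤ 65); 65 − 55 = 10
take 8 (≤ 10); 10 − 8 = 2
take 2 (≤ 2); 2 − 2 = 0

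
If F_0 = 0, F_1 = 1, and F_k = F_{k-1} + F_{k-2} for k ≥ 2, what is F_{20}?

6765

Iterating the recurrence up to F_{14} = 377 and F_{13} = 233:
F_{15} = F_{14} + F_{13} = 377 + 233 = 610
F_{16} = F_{15} + F_{14} = 610 + 377 = 987
F_{17} = F_{16} + F_{15} = 987 + 610 = 1597
F_{18} = F_{17} + F_{16} = 1597 + 987 = 2584
F_{19} = F_{18} + F_{17} = 2584 + 1597 = 4181
F_{20} = F_{19} + F_{18} = 4181 + 2584 = 6765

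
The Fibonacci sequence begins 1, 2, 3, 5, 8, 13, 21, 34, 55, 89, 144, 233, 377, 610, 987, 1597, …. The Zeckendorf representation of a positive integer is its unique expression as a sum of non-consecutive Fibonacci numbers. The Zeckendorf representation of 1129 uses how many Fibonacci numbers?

987 ≤ 1129 < 1597, so take 987; remainder 142
89 ≤ 142 < 144, so take 89; remainder 53
34 ≤ 53 < 55, so take 34; remainder 19
13 ≤ 19 < 21, so take 13; remainder 6
5 ≤ 6 < 8, so take 5; remainder 1
1 ≤ 1 < 2, so take 1; remainder 0
1129 = 987 + 89 + 34 + 13 + 5 + 1, which has 6 terms.

6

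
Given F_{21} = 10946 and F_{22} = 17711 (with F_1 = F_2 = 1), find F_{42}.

By the doubling identity F_{2k} = F_k(2F_{k+1} − F_k): F_{42} = 10946·(2·17711 − 10946) = 10946·24476 = 267914296.

267914296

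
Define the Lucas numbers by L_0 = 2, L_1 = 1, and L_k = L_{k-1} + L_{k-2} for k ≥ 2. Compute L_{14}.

Iterating the recurrence up to L_{8} = 47 and L_{7} = 29:
L_{9} = L_{8} + L_{7} = 47 + 29 = 76
L_{10} = L_{9} + L_{8} = 76 + 47 = 123
L_{11} = L_{10} + L_{9} = 123 + 76 = 199
L_{12} = L_{11} + L_{10} = 199 + 123 = 322
L_{13} = L_{12} + L_{11} = 322 + 199 = 521
L_{14} = L_{13} + L_{12} = 521 + 322 = 843

843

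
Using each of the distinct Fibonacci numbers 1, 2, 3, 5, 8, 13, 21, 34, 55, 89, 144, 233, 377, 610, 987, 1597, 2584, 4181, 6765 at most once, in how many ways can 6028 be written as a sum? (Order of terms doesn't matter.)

31

Starting from the Zeckendorf form and repeatedly splitting a term F_k into F_{k−1} + F_{k−2} (when neither is already used) reaches every representation.
6028 = 4181+1597+233+13+3+1 = 4181+1597+233+8+5+3+1 = 4181+1597+144+89+13+3+1 = 4181+987+610+233+13+3+1 = … (27 more), for 31 in all.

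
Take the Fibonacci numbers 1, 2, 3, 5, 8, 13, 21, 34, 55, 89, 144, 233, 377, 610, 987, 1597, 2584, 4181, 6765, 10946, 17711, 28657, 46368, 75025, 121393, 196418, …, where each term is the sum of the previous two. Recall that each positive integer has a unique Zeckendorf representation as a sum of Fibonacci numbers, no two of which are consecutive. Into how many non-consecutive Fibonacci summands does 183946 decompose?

Greedily peel off the largest Fibonacci term at each step:
subtract 121393 from 183946: 62553 remains
subtract 46368 from 62553: 16185 remains
subtract 10946 from 16185: 5239 remains
subtract 4181 from 5239: 1058 remains
subtract 987 from 1058: 71 remains
subtract 55 from 71: 16 remains
subtract 13 from 16: 3 remains
subtract 3 from 3: 0 remains
183946 = 121393 + 46368 + 10946 + 4181 + 987 + 55 + 13 + 3, which has 8 terms.

8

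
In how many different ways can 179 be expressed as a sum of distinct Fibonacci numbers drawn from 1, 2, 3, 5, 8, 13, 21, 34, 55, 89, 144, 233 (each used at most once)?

8

Starting from the Zeckendorf form and repeatedly splitting a term F_k into F_{k−1} + F_{k−2} (when neither is already used) reaches every representation.
179 = 144+34+1 = 144+21+13+1 = 89+55+34+1 = 144+21+8+5+1 = … (4 more), for 8 in all.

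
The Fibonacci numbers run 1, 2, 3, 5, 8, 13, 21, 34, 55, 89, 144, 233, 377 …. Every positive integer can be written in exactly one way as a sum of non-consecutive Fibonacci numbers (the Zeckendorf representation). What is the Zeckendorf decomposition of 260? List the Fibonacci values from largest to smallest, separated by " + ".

233 + 21 + 5 + 1

Greedily peel off the largest Fibonacci term at each step:
260 − 233 = 27
27 − 21 = 6
6 − 5 = 1
1 − 1 = 0
So 260 = 233 + 21 + 5 + 1, with no two terms consecutive in the sequence.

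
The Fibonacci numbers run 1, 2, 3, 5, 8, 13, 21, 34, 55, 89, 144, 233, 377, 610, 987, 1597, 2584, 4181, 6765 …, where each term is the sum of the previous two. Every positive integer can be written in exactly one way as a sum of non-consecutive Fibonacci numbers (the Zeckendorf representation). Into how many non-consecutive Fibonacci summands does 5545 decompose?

4181 ≤ 5545 < 6765, so take 4181; remainder 1364
987 ≤ 1364 < 1597, so take 987; remainder 377
377 ≤ 377 < 610, so take 377; remainder 0
5545 = 4181 + 987 + 377, which has 3 terms.

3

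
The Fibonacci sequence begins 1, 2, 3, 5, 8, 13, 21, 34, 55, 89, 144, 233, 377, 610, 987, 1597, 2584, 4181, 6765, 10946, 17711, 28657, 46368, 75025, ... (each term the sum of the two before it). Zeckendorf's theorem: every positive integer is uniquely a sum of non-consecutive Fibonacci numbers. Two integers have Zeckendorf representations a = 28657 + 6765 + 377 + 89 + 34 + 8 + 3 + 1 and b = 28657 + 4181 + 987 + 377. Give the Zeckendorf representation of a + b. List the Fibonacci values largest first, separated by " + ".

The two numbers are 35934 and 34202, so their sum is 70136.
Repeatedly subtract the largest Fibonacci number that fits:
70136 − 46368 = 23768
23768 − 17711 = 6057
6057 − 4181 = 1876
1876 − 1597 = 279
279 − 233 = 46
46 − 34 = 12
12 − 8 = 4
4 − 3 = 1
1 − 1 = 0

46368 + 17711 + 4181 + 1597 + 233 + 34 + 8 + 3 + 1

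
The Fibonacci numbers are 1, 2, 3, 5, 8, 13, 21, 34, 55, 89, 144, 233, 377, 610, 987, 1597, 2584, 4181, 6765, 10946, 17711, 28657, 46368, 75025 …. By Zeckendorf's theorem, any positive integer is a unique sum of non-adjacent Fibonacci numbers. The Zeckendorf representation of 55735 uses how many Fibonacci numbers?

5

Repeatedly subtract the largest Fibonacci number that fits:
largest Fibonacci ≤ 55735 is 46368; 55735 − 46368 = 9367
largest Fibonacci ≤ 9367 is 6765; 9367 − 6765 = 2602
largest Fibonacci ≤ 2602 is 2584; 2602 − 2584 = 18
largest Fibonacci ≤ 18 is 13; 18 − 13 = 5
largest Fibonacci ≤ 5 is 5; 5 − 5 = 0
55735 = 46368 + 6765 + 2584 + 13 + 5, which has 5 terms.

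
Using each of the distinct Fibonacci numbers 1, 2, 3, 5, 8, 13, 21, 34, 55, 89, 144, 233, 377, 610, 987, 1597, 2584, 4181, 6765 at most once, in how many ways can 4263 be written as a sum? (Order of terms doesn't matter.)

Each representation comes from the Zeckendorf form by replacing some F_k with F_{k−1} + F_{k−2} where possible.
4263 = 4181+55+21+5+1 = 4181+55+21+3+2+1 = 4181+55+13+8+5+1 = 2584+1597+55+21+5+1 = … (26 more), for 30 in all.

30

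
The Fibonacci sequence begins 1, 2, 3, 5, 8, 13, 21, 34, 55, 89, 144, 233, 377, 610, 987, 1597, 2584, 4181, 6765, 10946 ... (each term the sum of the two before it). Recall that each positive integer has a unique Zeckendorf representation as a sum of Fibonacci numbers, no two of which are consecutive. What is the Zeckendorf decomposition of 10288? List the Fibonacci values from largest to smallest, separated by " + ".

6765 + 2584 + 610 + 233 + 89 + 5 + 2

take 6765 (≤ 10288); 10288 − 6765 = 3523
take 2584 (≤ 3523); 3523 − 2584 = 939
take 610 (≤ 939); 939 − 610 = 329
take 233 (≤ 329); 329 − 233 = 96
take 89 (≤ 96); 96 − 89 = 7
take 5 (≤ 7); 7 − 5 = 2
take 2 (≤ 2); 2 − 2 = 0
So 10288 = 6765 + 2584 + 610 + 233 + 89 + 5 + 2, with no two terms consecutive in the sequence.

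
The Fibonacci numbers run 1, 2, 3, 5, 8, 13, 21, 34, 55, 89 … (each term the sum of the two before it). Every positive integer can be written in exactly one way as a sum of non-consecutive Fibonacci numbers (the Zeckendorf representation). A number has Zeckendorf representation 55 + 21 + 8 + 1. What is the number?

55 + 21 + 8 + 1 = 85.

85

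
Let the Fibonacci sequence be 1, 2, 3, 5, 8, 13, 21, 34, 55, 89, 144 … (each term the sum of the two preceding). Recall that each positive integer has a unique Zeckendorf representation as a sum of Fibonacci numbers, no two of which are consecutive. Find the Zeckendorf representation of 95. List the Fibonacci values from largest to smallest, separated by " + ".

89 + 5 + 1

Greedily peel off the largest Fibonacci term at each step:
largest Fibonacci ≤ 95 is 89; 95 − 89 = 6
largest Fibonacci ≤ 6 is 5; 6 − 5 = 1
largest Fibonacci ≤ 1 is 1; 1 − 1 = 0
So 95 = 89 + 5 + 1, with no two terms consecutive in the sequence.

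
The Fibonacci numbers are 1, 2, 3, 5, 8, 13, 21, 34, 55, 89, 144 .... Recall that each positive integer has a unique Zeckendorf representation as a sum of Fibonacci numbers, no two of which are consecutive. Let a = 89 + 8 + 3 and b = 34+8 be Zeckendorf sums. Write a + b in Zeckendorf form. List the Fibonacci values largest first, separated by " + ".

89 + 34 + 13 + 5 + 1

The two numbers are 100 and 42, so their sum is 142.
Greedy algorithm:
142: greatest Fibonacci not exceeding it is 89, leaving 53
53: greatest Fibonacci not exceeding it is 34, leaving 19
19: greatest Fibonacci not exceeding it is 13, leaving 6
6: greatest Fibonacci not exceeding it is 5, leaving 1
1: greatest Fibonacci not exceeding it is 1, leaving 0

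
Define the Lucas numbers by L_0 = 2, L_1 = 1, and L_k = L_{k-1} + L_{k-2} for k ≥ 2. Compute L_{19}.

9349

Iterating the recurrence up to L_{11} = 199 and L_{10} = 123:
L_{12} = L_{11} + L_{10} = 199 + 123 = 322
L_{13} = L_{12} + L_{11} = 322 + 199 = 521
L_{14} = L_{13} + L_{12} = 521 + 322 = 843
L_{15} = L_{14} + L_{13} = 843 + 521 = 1364
L_{16} = L_{15} + L_{14} = 1364 + 843 = 2207
L_{17} = L_{16} + L_{15} = 2207 + 1364 = 3571
L_{18} = L_{17} + L_{16} = 3571 + 2207 = 5778
L_{19} = L_{18} + L_{17} = 5778 + 3571 = 9349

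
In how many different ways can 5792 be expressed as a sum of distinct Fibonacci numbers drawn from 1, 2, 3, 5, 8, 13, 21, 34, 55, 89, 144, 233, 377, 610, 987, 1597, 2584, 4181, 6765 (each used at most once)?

Starting from the Zeckendorf form and repeatedly splitting a term F_k into F_{k−1} + F_{k−2} (when neither is already used) reaches every representation.
5792 = 4181+1597+13+1 = 4181+1597+8+5+1 = 4181+987+610+13+1 = … (28 more), for 31 in all.

31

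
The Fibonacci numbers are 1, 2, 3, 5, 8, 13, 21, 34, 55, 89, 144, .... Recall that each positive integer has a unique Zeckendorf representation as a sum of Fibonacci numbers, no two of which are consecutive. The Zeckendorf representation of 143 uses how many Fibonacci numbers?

5

Greedy algorithm:
143: greatest Fibonacci not exceeding it is 89, leaving 54
54: greatest Fibonacci not exceeding it is 34, leaving 20
20: greatest Fibonacci not exceeding it is 13, leaving 7
7: greatest Fibonacci not exceeding it is 5, leaving 2
2: greatest Fibonacci not exceeding it is 2, leaving 0
143 = 89 + 34 + 13 + 5 + 2, which has 5 terms.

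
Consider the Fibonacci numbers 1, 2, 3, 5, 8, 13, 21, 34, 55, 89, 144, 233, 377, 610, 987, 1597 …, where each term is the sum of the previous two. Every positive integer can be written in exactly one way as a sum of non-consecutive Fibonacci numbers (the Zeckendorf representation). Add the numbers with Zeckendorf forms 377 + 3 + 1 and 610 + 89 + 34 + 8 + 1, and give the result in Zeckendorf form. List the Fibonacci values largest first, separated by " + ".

987 + 89 + 34 + 13

The two numbers are 381 and 742, so their sum is 1123.
Greedy algorithm:
987 ≤ 1123 < 1597, so take 987; remainder 136
89 ≤ 136 < 144, so take 89; remainder 47
34 ≤ 47 < 55, so take 34; remainder 13
13 ≤ 13 < 21, so take 13; remainder 0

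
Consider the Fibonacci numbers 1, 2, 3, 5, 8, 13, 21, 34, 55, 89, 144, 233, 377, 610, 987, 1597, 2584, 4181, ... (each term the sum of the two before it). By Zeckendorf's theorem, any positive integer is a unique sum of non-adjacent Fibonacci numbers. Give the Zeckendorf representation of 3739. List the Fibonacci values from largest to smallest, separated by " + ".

2584 + 987 + 144 + 21 + 3

Greedy algorithm:
3739: greatest Fibonacci not exceeding it is 2584, leaving 1155
1155: greatest Fibonacci not exceeding it is 987, leaving 168
168: greatest Fibonacci not exceeding it is 144, leaving 24
24: greatest Fibonacci not exceeding it is 21, leaving 3
3: greatest Fibonacci not exceeding it is 3, leaving 0
So 3739 = 2584 + 987 + 144 + 21 + 3, with no two terms consecutive in the sequence.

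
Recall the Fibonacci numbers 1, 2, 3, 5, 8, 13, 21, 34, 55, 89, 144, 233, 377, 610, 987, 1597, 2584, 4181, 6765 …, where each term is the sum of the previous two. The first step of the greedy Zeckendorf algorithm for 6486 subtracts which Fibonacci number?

4181 ≤ 6486 < 6765, so the largest Fibonacci number not exceeding 6486 is 4181.

4181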